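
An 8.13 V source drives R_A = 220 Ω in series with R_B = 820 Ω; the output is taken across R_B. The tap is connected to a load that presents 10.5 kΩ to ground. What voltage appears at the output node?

The load sits in parallel with R_B: R_B‖R_L = (820 × 10500) / (820 + 10500) = 760.6 Ω.
V_out = 8.13 × 760.6 / (220 + 760.6) = 8.13 × 760.6/980.6 = 6.31 V.

V_out ≈ 6.31 V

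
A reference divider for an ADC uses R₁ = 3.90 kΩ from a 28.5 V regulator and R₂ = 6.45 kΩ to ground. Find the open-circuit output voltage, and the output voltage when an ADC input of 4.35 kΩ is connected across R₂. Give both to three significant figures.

Unloaded: 17.8 V; loaded: 11.4 V

Open-circuit: V = 28.5 × 6.45/(3.90 + 6.45) = 17.8 V.
With the load, R₂ becomes R₂‖R_L = 2.598 kΩ, so V = 28.5 × 2.598/6.498 = 11.4 V.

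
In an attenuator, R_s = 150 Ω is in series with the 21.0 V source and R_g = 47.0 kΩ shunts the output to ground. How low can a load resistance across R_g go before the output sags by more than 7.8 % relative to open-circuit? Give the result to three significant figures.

R_L(min) ≈ 1.77 kΩ

Output resistance R_th = R_s‖R_g = (150 × 47000)/47150 = 149.5 Ω.
The fractional drop is R_th/(R_th + R_L); requiring this ≤ 0.0780 gives R_L ≥ R_th(1/0.0780 − 1) = 149.5 × 11.82 = 1.77 kΩ.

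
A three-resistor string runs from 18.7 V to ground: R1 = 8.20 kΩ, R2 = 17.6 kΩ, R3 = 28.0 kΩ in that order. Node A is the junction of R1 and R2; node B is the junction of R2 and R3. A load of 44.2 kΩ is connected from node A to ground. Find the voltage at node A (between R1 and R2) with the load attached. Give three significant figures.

Below node A the series string R2+R3 = 45.60 kΩ sits in parallel with the 44.2 kΩ load: 22.44 kΩ.
V_A = 18.7 × 22.44/(8.20 + 22.44) = 13.7 V.

V ≈ 13.7 V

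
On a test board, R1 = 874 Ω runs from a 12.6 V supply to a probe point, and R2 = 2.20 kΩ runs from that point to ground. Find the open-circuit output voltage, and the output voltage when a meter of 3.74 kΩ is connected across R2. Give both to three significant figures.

Unloaded: 9.02 V; loaded: 7.73 V

Open-circuit: V = 12.6 × 2200/(874 + 2200) = 9.02 V.
With the load, R2 becomes R2‖R_L = 1385 Ω, so V = 12.6 × 1385/2259 = 7.73 V.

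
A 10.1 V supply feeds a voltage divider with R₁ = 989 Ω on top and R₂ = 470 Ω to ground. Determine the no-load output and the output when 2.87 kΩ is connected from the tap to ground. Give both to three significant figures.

Open-circuit: V = 10.1 × 470/(989 + 470) = 3.25 V.
With the load, R₂ becomes R₂‖R_L = 403.9 Ω, so V = 10.1 × 403.9/1393 = 2.93 V.

Unloaded: 3.25 V; loaded: 2.93 V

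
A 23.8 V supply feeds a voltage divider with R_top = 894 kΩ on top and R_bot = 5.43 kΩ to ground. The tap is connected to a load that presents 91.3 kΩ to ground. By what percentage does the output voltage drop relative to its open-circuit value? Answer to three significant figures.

The divider's output (Thévenin) resistance is R_top‖R_bot = 5.397 kΩ.
Fractional drop under load = R_th/(R_th + R_L) = 5.397 / (5.397 + 91.3) = 0.05582.
So the output falls by 5.58 %.

5.58 %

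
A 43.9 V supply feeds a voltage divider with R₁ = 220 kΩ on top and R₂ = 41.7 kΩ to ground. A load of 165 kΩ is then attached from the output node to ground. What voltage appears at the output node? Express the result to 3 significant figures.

V_out ≈ 5.77 V

The load sits in parallel with R₂: R₂‖R_L = (41.7 × 165) / (41.7 + 165) = 33.29 kΩ.
V_out = 43.9 × 33.29 / (220 + 33.29) = 43.9 × 33.29/253.3 = 5.77 V.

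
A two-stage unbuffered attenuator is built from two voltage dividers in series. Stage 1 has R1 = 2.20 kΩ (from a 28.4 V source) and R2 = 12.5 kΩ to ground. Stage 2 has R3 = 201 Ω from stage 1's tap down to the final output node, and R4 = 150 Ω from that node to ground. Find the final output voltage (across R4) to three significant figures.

V_out ≈ 1.63 V

Stage 2 presents R3+R4 = 351.0 Ω as a load on stage 1's tap.
Stage 1's lower leg becomes R2‖(R3+R4) = 341.4 Ω, so V_mid = 28.4 × 341.4/2541 = 3.815 V.
Stage 2 is itself unloaded: V_out = V_mid × R4/(R3+R4) = 3.815 × 150/351.0 = 1.63 V.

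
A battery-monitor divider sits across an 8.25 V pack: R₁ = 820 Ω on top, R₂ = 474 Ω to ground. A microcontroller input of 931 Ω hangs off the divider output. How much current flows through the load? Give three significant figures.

R₂‖R_L = 314.1 Ω; V_out = 8.25 × 314.1/1134 = 2.285 V.
I_L = V_out / R_L = 2.285 / 931 Ω = 2.45 mA.

I_L ≈ 2.45 mA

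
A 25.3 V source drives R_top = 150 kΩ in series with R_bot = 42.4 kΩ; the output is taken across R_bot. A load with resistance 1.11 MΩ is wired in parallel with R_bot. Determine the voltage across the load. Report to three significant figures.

V_out ≈ 5.41 V

The load sits in parallel with R_bot: R_bot‖R_L = (42.4 × 1110) / (42.4 + 1110) = 40.84 kΩ.
V_out = 25.3 × 40.84 / (150 + 40.84) = 25.3 × 40.84/190.8 = 5.41 V.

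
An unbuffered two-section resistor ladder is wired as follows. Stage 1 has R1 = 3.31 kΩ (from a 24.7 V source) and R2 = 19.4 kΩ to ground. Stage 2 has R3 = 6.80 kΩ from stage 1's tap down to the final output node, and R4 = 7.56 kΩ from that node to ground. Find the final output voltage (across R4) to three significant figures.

V_out ≈ 9.28 V

Stage 2 presents R3+R4 = 14.36 kΩ as a load on stage 1's tap.
Stage 1's lower leg becomes R2‖(R3+R4) = 8.252 kΩ, so V_mid = 24.7 × 8.252/11.56 = 17.63 V.
Stage 2 is itself unloaded: V_out = V_mid × R4/(R3+R4) = 17.63 × 7.56/14.36 = 9.28 V.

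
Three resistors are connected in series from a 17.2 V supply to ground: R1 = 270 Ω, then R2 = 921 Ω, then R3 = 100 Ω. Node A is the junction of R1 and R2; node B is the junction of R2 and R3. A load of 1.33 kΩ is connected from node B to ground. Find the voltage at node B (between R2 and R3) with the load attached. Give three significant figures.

At node B, R3 is in parallel with the load: R3‖R_L = 93.01 Ω.
Below node A the resistance is R2 + (R3‖R_L) = 1014 Ω, so V_A = 17.2 × 1014/1284 = 13.58 V.
Then V_B = V_A × (R3‖R_L)/(R2 + R3‖R_L) = 13.58 × 93.01/1014 = 1.25 V.

V ≈ 1.25 V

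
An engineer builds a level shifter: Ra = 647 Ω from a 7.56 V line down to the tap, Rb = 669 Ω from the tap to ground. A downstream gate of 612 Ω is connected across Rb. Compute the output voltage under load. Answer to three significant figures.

The load sits in parallel with Rb: Rb‖R_L = (669 × 612) / (669 + 612) = 319.6 Ω.
V_out = 7.56 × 319.6 / (647 + 319.6) = 7.56 × 319.6/966.6 = 2.50 V.

V_out ≈ 2.50 V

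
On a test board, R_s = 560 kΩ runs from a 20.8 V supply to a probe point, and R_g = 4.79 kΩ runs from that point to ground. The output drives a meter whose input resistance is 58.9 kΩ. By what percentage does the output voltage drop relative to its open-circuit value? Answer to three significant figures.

The divider's output (Thévenin) resistance is R_s‖R_g = 4.749 kΩ.
Fractional drop under load = R_th/(R_th + R_L) = 4.749 / (4.749 + 58.9) = 0.07462.
So the output falls by 7.46 %.

7.46 %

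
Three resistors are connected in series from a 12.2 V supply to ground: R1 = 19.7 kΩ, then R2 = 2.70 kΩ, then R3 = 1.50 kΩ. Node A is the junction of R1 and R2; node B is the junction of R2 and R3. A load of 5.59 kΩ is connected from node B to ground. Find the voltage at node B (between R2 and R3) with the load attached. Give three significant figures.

At node B, R3 is in parallel with the load: R3‖R_L = 1.183 kΩ.
Below node A the resistance is R2 + (R3‖R_L) = 3.883 kΩ, so V_A = 12.2 × 3.883/23.58 = 2.009 V.
Then V_B = V_A × (R3‖R_L)/(R2 + R3‖R_L) = 2.009 × 1.183/3.883 = 0.612 V.

V ≈ 0.612 V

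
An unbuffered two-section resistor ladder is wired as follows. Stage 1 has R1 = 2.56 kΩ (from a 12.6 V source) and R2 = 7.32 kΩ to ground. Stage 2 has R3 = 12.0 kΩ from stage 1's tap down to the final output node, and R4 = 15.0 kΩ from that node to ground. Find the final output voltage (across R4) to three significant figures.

Stage 2 presents R3+R4 = 27.00 kΩ as a load on stage 1's tap.
Stage 1's lower leg becomes R2‖(R3+R4) = 5.759 kΩ, so V_mid = 12.6 × 5.759/8.319 = 8.722 V.
Stage 2 is itself unloaded: V_out = V_mid × R4/(R3+R4) = 8.722 × 15.0/27.00 = 4.85 V.

V_out ≈ 4.85 V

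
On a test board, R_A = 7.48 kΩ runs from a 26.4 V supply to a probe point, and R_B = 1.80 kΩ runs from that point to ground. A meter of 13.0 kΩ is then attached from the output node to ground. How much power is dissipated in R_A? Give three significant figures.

P ≈ 63.5 mW

Total resistance from the source is R_A + (R_B‖R_L) = 9.061 kΩ, so I = 26.4/9.061 kΩ = 2.914 mA.
P = I²·R_A = (2.914 mA)² × 7.48 kΩ = 63.5 mW.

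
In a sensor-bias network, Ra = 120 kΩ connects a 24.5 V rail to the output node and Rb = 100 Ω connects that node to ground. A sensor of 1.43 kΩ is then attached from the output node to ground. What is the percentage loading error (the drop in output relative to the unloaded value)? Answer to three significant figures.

The divider's output (Thévenin) resistance is Ra‖Rb = 99.92 Ω.
Fractional drop under load = R_th/(R_th + R_L) = 99.92 / (99.92 + 1430) = 0.06531.
So the output falls by 6.53 %.

6.53 %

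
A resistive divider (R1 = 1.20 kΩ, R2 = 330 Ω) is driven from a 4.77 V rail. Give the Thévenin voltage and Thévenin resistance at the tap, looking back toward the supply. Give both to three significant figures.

V_th is the open-circuit tap voltage: 4.77 × 330/(1200 + 330) = 1.03 V.
With the supply zeroed, R1 and R2 appear in parallel from the tap: R_th = R1‖R2 = (1200 × 330)/1530 = 259 Ω.

V_th = 1.03 V, R_th = 259 Ω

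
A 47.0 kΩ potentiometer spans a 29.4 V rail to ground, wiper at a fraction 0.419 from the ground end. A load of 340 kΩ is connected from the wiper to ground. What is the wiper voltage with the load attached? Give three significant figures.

The wiper splits the pot into (1−α)R = 27.31 kΩ above and αR = 19.69 kΩ below.
Lower section ‖ load = 18.61 kΩ.
V_wiper = 29.4 × 18.61/(27.31 + 18.61) = 11.9 V.

V ≈ 11.9 V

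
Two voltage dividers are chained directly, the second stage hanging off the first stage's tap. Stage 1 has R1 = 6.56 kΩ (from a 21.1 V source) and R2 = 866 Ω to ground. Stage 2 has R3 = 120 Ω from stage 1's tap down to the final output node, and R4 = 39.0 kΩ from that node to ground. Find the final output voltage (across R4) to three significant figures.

V_out ≈ 2.41 V

Stage 2 presents R3+R4 = 39120 Ω as a load on stage 1's tap.
Stage 1's lower leg becomes R2‖(R3+R4) = 847.2 Ω, so V_mid = 21.1 × 847.2/7407 = 2.413 V.
Stage 2 is itself unloaded: V_out = V_mid × R4/(R3+R4) = 2.413 × 39000/39120 = 2.41 V.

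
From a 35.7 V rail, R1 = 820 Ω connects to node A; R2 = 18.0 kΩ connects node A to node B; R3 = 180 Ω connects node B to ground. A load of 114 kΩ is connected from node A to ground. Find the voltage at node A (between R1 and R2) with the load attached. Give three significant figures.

Below node A the series string R2+R3 = 18180 Ω sits in parallel with the 114000 Ω load: 15680 Ω.
V_A = 35.7 × 15680/(820 + 15680) = 33.9 V.

V ≈ 33.9 V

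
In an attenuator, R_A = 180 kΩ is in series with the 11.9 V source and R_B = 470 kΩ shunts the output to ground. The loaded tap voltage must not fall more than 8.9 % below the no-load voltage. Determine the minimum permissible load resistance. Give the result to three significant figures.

R_L(min) ≈ 1.33 MΩ

Output resistance R_th = R_A‖R_B = (180 × 470)/650.0 = 130.2 kΩ.
The fractional drop is R_th/(R_th + R_L); requiring this ≤ 0.0890 gives R_L ≥ R_th(1/0.0890 − 1) = 130.2 × 10.24 = 1.33 MΩ.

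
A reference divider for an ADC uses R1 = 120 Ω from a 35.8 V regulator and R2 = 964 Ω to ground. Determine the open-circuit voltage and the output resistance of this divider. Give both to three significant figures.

V_th = 31.8 V, R_th = 107 Ω

V_th is the open-circuit tap voltage: 35.8 × 964/(120 + 964) = 31.8 V.
With the supply zeroed, R1 and R2 appear in parallel from the tap: R_th = R1‖R2 = (120 × 964)/1084 = 107 Ω.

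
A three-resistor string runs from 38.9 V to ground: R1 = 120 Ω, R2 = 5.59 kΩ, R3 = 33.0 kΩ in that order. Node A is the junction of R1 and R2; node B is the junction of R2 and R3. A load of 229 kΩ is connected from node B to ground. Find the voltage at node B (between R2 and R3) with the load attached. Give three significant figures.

V ≈ 32.5 V

At node B, R3 is in parallel with the load: R3‖R_L = 28840 Ω.
Below node A the resistance is R2 + (R3‖R_L) = 34430 Ω, so V_A = 38.9 × 34430/34550 = 38.76 V.
Then V_B = V_A × (R3‖R_L)/(R2 + R3‖R_L) = 38.76 × 28840/34430 = 32.5 V.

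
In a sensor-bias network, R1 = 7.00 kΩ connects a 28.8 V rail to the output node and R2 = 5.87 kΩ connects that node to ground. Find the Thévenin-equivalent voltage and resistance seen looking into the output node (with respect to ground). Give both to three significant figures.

V_th is the open-circuit tap voltage: 28.8 × 5.87/(7.00 + 5.87) = 13.1 V.
With the supply zeroed, R1 and R2 appear in parallel from the tap: R_th = R1‖R2 = (7.00 × 5.87)/12.87 = 3.19 kΩ.

V_th = 13.1 V, R_th = 3.19 kΩ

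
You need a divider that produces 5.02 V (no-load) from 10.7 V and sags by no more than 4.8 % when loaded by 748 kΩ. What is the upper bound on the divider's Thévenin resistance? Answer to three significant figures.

R_th ≤ 37.7 kΩ

Loading drop = R_th/(R_th + R_L) ≤ 0.0480, so R_th ≤ R_L · ε/(1−ε) = 748 kΩ × 0.0480/0.9520 = 37.7 kΩ.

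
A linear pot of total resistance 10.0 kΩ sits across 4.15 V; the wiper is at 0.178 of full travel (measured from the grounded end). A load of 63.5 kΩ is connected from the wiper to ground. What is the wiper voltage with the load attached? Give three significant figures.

V ≈ 0.722 V

The wiper splits the pot into (1−α)R = 8.220 kΩ above and αR = 1.780 kΩ below.
Lower section ‖ load = 1.731 kΩ.
V_wiper = 4.15 × 1.731/(8.220 + 1.731) = 0.722 V.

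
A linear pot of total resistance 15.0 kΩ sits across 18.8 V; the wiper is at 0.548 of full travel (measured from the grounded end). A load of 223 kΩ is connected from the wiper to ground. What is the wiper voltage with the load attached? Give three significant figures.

The wiper splits the pot into (1−α)R = 6.780 kΩ above and αR = 8.220 kΩ below.
Lower section ‖ load = 7.928 kΩ.
V_wiper = 18.8 × 7.928/(6.780 + 7.928) = 10.1 V.

V ≈ 10.1 V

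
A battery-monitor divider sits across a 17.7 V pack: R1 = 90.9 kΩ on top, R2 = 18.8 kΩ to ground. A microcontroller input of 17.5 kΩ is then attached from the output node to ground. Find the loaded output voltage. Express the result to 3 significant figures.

V_out ≈ 1.60 V

The load sits in parallel with R2: R2‖R_L = (18.8 × 17.5) / (18.8 + 17.5) = 9.063 kΩ.
V_out = 17.7 × 9.063 / (90.9 + 9.063) = 17.7 × 9.063/99.96 = 1.60 V.
(Unloaded it would have been 3.03 V.)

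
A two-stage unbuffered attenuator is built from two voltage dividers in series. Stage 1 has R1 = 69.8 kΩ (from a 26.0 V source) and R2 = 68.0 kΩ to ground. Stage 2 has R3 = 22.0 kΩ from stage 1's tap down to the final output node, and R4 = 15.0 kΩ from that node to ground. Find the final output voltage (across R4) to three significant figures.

Stage 2 presents R3+R4 = 37.00 kΩ as a load on stage 1's tap.
Stage 1's lower leg becomes R2‖(R3+R4) = 23.96 kΩ, so V_mid = 26.0 × 23.96/93.76 = 6.645 V.
Stage 2 is itself unloaded: V_out = V_mid × R4/(R3+R4) = 6.645 × 15.0/37.00 = 2.69 V.

V_out ≈ 2.69 V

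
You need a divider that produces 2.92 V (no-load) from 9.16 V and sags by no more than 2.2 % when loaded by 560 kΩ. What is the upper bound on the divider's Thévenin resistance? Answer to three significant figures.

Loading drop = R_th/(R_th + R_L) ≤ 0.0220, so R_th ≤ R_L · ε/(1−ε) = 560 kΩ × 0.0220/0.9780 = 12.6 kΩ.
(Any R1, R2 with R2/(R1+R2) = 0.319 and R1‖R2 ≤ 12.6 kΩ will meet the spec.)

R_th ≤ 12.6 kΩ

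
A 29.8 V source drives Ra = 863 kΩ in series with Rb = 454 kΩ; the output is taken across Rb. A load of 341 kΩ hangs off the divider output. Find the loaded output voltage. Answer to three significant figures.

The load sits in parallel with Rb: Rb‖R_L = (454 × 341) / (454 + 341) = 194.7 kΩ.
V_out = 29.8 × 194.7 / (863 + 194.7) = 29.8 × 194.7/1058 = 5.49 V.

V_out ≈ 5.49 V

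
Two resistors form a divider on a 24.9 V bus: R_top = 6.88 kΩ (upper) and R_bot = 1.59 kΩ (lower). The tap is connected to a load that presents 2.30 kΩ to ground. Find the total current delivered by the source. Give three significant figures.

R_bot‖R_L = 0.9401 kΩ, so the source sees R_top + R_bot‖R_L = 7.820 kΩ.
I = 24.9 V / 7.820 kΩ = 3.18 mA.

I ≈ 3.18 mA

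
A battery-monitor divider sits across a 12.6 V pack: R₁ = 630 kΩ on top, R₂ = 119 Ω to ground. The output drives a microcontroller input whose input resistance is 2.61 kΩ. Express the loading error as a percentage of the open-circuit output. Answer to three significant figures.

4.36 %

The divider's output (Thévenin) resistance is R₁‖R₂ = 119.0 Ω.
Fractional drop under load = R_th/(R_th + R_L) = 119.0 / (119.0 + 2610) = 0.04360.
So the output falls by 4.36 %.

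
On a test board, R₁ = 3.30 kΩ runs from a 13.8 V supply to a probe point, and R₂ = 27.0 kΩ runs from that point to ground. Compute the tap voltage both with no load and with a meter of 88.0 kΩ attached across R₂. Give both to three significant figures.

Open-circuit: V = 13.8 × 27.0/(3.30 + 27.0) = 12.3 V.
With the load, R₂ becomes R₂‖R_L = 20.66 kΩ, so V = 13.8 × 20.66/23.96 = 11.9 V.

Unloaded: 12.3 V; loaded: 11.9 V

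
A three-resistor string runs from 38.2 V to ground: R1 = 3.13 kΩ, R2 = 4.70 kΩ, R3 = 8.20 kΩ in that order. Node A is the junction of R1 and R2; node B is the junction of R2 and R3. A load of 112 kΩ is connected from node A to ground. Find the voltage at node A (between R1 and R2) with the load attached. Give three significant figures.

Below node A the series string R2+R3 = 12.90 kΩ sits in parallel with the 112 kΩ load: 11.57 kΩ.
V_A = 38.2 × 11.57/(3.13 + 11.57) = 30.1 V.

V ≈ 30.1 V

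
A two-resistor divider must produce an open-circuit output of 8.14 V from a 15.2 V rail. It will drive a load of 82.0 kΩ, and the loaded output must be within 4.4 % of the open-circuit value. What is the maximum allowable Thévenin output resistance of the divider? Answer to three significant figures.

R_th ≤ 3.77 kΩ

Loading drop = R_th/(R_th + R_L) ≤ 0.0440, so R_th ≤ R_L · ε/(1−ε) = 82.0 kΩ × 0.0440/0.9560 = 3.77 kΩ.
(Any R1, R2 with R2/(R1+R2) = 0.536 and R1‖R2 ≤ 3.77 kΩ will meet the spec.)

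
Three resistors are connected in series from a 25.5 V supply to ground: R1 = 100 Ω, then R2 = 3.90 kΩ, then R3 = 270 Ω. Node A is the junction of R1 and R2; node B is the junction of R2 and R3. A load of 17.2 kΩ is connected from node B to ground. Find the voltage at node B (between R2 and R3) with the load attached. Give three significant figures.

At node B, R3 is in parallel with the load: R3‖R_L = 265.8 Ω.
Below node A the resistance is R2 + (R3‖R_L) = 4166 Ω, so V_A = 25.5 × 4166/4266 = 24.90 V.
Then V_B = V_A × (R3‖R_L)/(R2 + R3‖R_L) = 24.90 × 265.8/4166 = 1.59 V.

V ≈ 1.59 V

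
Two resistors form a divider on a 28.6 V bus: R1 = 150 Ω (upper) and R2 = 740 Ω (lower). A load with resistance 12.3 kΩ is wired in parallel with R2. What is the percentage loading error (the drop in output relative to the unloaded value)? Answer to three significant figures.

The divider's output (Thévenin) resistance is R1‖R2 = 124.7 Ω.
Fractional drop under load = R_th/(R_th + R_L) = 124.7 / (124.7 + 12300) = 0.01004.
So the output falls by 1.00 %.

1.00 %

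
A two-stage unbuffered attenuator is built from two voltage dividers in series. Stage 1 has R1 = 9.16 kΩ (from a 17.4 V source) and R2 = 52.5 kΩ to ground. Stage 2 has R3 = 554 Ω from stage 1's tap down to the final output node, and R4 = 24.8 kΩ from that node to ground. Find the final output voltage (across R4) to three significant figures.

Stage 2 presents R3+R4 = 25350 Ω as a load on stage 1's tap.
Stage 1's lower leg becomes R2‖(R3+R4) = 17100 Ω, so V_mid = 17.4 × 17100/26260 = 11.33 V.
Stage 2 is itself unloaded: V_out = V_mid × R4/(R3+R4) = 11.33 × 24800/25350 = 11.1 V.

V_out ≈ 11.1 V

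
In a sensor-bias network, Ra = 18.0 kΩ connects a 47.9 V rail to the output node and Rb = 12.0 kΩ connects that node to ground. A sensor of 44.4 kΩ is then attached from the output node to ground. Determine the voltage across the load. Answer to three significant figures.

The load sits in parallel with Rb: Rb‖R_L = (12.0 × 44.4) / (12.0 + 44.4) = 9.447 kΩ.
V_out = 47.9 × 9.447 / (18.0 + 9.447) = 47.9 × 9.447/27.45 = 16.5 V.
(Unloaded it would have been 19.2 V.)

V_out ≈ 16.5 V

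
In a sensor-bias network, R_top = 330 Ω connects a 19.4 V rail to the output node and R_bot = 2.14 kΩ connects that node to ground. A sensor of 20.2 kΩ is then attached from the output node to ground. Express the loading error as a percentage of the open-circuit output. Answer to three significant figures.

The divider's output (Thévenin) resistance is R_top‖R_bot = 285.9 Ω.
Fractional drop under load = R_th/(R_th + R_L) = 285.9 / (285.9 + 20200) = 0.01396.
So the output falls by 1.40 %.

1.40 %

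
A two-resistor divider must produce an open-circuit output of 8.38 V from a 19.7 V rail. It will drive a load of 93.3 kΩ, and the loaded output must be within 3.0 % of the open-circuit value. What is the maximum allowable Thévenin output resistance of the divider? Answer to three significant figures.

Loading drop = R_th/(R_th + R_L) ≤ 0.0300, so R_th ≤ R_L · ε/(1−ε) = 93.3 kΩ × 0.0300/0.9700 = 2.89 kΩ.

R_th ≤ 2.89 kΩ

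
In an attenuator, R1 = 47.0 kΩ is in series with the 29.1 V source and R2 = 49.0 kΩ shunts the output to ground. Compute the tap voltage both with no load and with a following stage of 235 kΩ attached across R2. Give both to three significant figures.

Unloaded: 14.9 V; loaded: 13.5 V

Open-circuit: V = 29.1 × 49.0/(47.0 + 49.0) = 14.9 V.
With the load, R2 becomes R2‖R_L = 40.55 kΩ, so V = 29.1 × 40.55/87.55 = 13.5 V.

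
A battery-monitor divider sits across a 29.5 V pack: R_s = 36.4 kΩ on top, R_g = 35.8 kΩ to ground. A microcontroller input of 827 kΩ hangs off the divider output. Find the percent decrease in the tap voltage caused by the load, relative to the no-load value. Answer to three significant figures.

The divider's output (Thévenin) resistance is R_s‖R_g = 18.05 kΩ.
Fractional drop under load = R_th/(R_th + R_L) = 18.05 / (18.05 + 827) = 0.02136.
So the output falls by 2.14 %.

2.14 %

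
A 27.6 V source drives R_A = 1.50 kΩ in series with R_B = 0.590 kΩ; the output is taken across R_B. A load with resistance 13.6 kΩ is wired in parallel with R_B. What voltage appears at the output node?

The load sits in parallel with R_B: R_B‖R_L = (590 × 13600) / (590 + 13600) = 565.5 Ω.
V_out = 27.6 × 565.5 / (1500 + 565.5) = 27.6 × 565.5/2065 = 7.56 V.

V_out ≈ 7.56 V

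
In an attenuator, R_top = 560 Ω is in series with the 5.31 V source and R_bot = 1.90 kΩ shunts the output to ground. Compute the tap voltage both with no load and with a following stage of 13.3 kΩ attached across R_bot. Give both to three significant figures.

Open-circuit: V = 5.31 × 1900/(560 + 1900) = 4.10 V.
With the load, R_bot becomes R_bot‖R_L = 1662 Ω, so V = 5.31 × 1662/2222 = 3.97 V.

Unloaded: 4.10 V; loaded: 3.97 V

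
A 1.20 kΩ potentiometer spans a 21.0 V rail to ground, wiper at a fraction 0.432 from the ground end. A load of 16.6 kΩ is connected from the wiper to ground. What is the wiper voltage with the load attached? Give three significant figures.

V ≈ 8.91 V

The wiper splits the pot into (1−α)R = 681.6 Ω above and αR = 518.4 Ω below.
Lower section ‖ load = 502.7 Ω.
V_wiper = 21.0 × 502.7/(681.6 + 502.7) = 8.91 V.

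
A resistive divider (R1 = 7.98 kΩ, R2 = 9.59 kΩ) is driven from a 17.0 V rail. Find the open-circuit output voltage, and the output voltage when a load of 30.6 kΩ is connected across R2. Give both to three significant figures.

Unloaded: 9.28 V; loaded: 8.12 V

Open-circuit: V = 17.0 × 9.59/(7.98 + 9.59) = 9.28 V.
With the load, R2 becomes R2‖R_L = 7.302 kΩ, so V = 17.0 × 7.302/15.28 = 8.12 V.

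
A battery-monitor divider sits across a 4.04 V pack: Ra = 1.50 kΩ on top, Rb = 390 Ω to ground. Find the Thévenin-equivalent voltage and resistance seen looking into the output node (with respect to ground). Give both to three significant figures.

V_th is the open-circuit tap voltage: 4.04 × 390/(1500 + 390) = 0.834 V.
With the supply zeroed, Ra and Rb appear in parallel from the tap: R_th = Ra‖Rb = (1500 × 390)/1890 = 310 Ω.

V_th = 0.834 V, R_th = 310 Ω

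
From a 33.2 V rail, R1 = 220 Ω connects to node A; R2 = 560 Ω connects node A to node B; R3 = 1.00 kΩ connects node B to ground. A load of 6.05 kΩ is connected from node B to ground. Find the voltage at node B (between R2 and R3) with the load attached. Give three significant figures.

At node B, R3 is in parallel with the load: R3‖R_L = 858.2 Ω.
Below node A the resistance is R2 + (R3‖R_L) = 1418 Ω, so V_A = 33.2 × 1418/1638 = 28.74 V.
Then V_B = V_A × (R3‖R_L)/(R2 + R3‖R_L) = 28.74 × 858.2/1418 = 17.4 V.

V ≈ 17.4 V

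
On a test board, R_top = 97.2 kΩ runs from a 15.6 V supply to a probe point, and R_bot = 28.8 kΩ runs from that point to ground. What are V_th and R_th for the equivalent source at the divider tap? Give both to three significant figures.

V_th is the open-circuit tap voltage: 15.6 × 28.8/(97.2 + 28.8) = 3.57 V.
With the supply zeroed, R_top and R_bot appear in parallel from the tap: R_th = R_top‖R_bot = (97.2 × 28.8)/126.0 = 22.2 kΩ.

V_th = 3.57 V, R_th = 22.2 kΩ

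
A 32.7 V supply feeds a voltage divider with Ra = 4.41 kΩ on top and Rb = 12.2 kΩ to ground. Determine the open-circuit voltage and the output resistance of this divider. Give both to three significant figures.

V_th is the open-circuit tap voltage: 32.7 × 12.2/(4.41 + 12.2) = 24.0 V.
With the supply zeroed, Ra and Rb appear in parallel from the tap: R_th = Ra‖Rb = (4.41 × 12.2)/16.61 = 3.24 kΩ.

V_th = 24.0 V, R_th = 3.24 kΩ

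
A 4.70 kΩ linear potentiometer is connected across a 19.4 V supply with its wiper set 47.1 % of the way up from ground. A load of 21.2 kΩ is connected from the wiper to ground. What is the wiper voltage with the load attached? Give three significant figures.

The wiper splits the pot into (1−α)R = 2.486 kΩ above and αR = 2.214 kΩ below.
Lower section ‖ load = 2.004 kΩ.
V_wiper = 19.4 × 2.004/(2.486 + 2.004) = 8.66 V.

V ≈ 8.66 V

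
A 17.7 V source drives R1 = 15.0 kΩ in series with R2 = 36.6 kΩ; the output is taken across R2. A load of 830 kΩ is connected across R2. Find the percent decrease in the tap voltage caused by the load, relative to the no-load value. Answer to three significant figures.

1.27 %

The divider's output (Thévenin) resistance is R1‖R2 = 10.64 kΩ.
Fractional drop under load = R_th/(R_th + R_L) = 10.64 / (10.64 + 830) = 0.01266.
So the output falls by 1.27 %.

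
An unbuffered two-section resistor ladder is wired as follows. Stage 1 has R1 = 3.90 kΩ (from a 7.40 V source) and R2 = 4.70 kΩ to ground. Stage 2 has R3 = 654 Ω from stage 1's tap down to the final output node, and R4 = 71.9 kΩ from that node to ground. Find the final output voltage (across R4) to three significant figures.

Stage 2 presents R3+R4 = 72550 Ω as a load on stage 1's tap.
Stage 1's lower leg becomes R2‖(R3+R4) = 4414 Ω, so V_mid = 7.40 × 4414/8314 = 3.929 V.
Stage 2 is itself unloaded: V_out = V_mid × R4/(R3+R4) = 3.929 × 71900/72550 = 3.89 V.

V_out ≈ 3.89 V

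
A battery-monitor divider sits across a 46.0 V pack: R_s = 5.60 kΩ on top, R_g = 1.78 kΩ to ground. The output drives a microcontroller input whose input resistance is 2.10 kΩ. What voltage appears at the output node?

The load sits in parallel with R_g: R_g‖R_L = (1.78 × 2.10) / (1.78 + 2.10) = 0.9634 kΩ.
V_out = 46.0 × 0.9634 / (5.60 + 0.9634) = 46.0 × 0.9634/6.563 = 6.75 V.

V_out ≈ 6.75 V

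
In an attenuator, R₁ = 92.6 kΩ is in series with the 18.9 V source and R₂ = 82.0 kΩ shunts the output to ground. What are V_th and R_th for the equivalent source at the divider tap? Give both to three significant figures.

V_th = 8.88 V, R_th = 43.5 kΩ

V_th is the open-circuit tap voltage: 18.9 × 82.0/(92.6 + 82.0) = 8.88 V.
With the supply zeroed, R₁ and R₂ appear in parallel from the tap: R_th = R₁‖R₂ = (92.6 × 82.0)/174.6 = 43.5 kΩ.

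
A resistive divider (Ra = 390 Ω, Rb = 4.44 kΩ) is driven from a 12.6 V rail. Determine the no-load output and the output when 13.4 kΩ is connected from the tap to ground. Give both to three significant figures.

Open-circuit: V = 12.6 × 4440/(390 + 4440) = 11.6 V.
With the load, Rb becomes Rb‖R_L = 3335 Ω, so V = 12.6 × 3335/3725 = 11.3 V.

Unloaded: 11.6 V; loaded: 11.3 V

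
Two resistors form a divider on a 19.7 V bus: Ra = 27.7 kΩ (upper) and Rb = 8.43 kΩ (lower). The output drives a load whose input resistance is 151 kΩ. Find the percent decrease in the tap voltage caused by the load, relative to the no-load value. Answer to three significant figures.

4.10 %

The divider's output (Thévenin) resistance is Ra‖Rb = 6.463 kΩ.
Fractional drop under load = R_th/(R_th + R_L) = 6.463 / (6.463 + 151) = 0.04105.
So the output falls by 4.10 %.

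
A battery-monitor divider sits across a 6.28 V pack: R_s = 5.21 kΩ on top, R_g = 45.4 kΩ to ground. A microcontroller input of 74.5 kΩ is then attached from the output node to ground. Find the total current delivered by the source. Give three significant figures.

I ≈ 0.188 mA

R_g‖R_L = 28.21 kΩ, so the source sees R_s + R_g‖R_L = 33.42 kΩ.
I = 6.28 V / 33.42 kΩ = 0.188 mA.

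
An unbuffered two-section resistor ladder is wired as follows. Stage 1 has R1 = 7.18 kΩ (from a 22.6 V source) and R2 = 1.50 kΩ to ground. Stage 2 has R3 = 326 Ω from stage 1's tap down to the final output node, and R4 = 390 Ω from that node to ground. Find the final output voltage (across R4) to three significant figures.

V_out ≈ 0.778 V

Stage 2 presents R3+R4 = 716.0 Ω as a load on stage 1's tap.
Stage 1's lower leg becomes R2‖(R3+R4) = 484.7 Ω, so V_mid = 22.6 × 484.7/7665 = 1.429 V.
Stage 2 is itself unloaded: V_out = V_mid × R4/(R3+R4) = 1.429 × 390/716.0 = 0.778 V.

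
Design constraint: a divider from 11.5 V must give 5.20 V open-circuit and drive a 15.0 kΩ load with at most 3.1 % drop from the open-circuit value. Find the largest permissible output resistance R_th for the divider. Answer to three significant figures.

Loading drop = R_th/(R_th + R_L) ≤ 0.0310, so R_th ≤ R_L · ε/(1−ε) = 15.0 kΩ × 0.0310/0.9690 = 480 Ω.

R_th ≤ 480 Ω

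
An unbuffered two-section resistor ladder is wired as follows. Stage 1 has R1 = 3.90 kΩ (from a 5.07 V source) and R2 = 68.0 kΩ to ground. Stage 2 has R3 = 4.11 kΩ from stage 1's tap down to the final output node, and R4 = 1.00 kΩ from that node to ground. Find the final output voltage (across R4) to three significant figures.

Stage 2 presents R3+R4 = 5.110 kΩ as a load on stage 1's tap.
Stage 1's lower leg becomes R2‖(R3+R4) = 4.753 kΩ, so V_mid = 5.07 × 4.753/8.653 = 2.785 V.
Stage 2 is itself unloaded: V_out = V_mid × R4/(R3+R4) = 2.785 × 1.00/5.110 = 0.545 V.

V_out ≈ 0.545 V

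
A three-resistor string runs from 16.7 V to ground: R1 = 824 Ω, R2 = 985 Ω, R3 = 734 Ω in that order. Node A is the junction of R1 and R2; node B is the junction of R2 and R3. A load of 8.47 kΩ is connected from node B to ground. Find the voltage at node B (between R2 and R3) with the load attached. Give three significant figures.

At node B, R3 is in parallel with the load: R3‖R_L = 675.5 Ω.
Below node A the resistance is R2 + (R3‖R_L) = 1660 Ω, so V_A = 16.7 × 1660/2484 = 11.16 V.
Then V_B = V_A × (R3‖R_L)/(R2 + R3‖R_L) = 11.16 × 675.5/1660 = 4.54 V.

V ≈ 4.54 V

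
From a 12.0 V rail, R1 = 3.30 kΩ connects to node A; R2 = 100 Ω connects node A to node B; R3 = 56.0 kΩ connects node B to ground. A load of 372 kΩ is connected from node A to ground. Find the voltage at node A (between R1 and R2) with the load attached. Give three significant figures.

V ≈ 11.2 V

Below node A the series string R2+R3 = 56100 Ω sits in parallel with the 372000 Ω load: 48750 Ω.
V_A = 12.0 × 48750/(3300 + 48750) = 11.2 V.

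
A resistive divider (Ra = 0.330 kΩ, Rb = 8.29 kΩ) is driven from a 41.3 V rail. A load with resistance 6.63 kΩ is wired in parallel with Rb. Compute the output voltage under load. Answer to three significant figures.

The load sits in parallel with Rb: Rb‖R_L = (8290 × 6630) / (8290 + 6630) = 3684 Ω.
V_out = 41.3 × 3684 / (330 + 3684) = 41.3 × 3684/4014 = 37.9 V.
(Unloaded it would have been 39.7 V.)

V_out ≈ 37.9 V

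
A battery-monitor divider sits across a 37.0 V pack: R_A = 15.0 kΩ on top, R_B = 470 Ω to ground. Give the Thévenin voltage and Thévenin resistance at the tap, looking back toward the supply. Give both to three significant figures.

V_th = 1.12 V, R_th = 456 Ω

V_th is the open-circuit tap voltage: 37.0 × 470/(15000 + 470) = 1.12 V.
With the supply zeroed, R_A and R_B appear in parallel from the tap: R_th = R_A‖R_B = (15000 × 470)/15470 = 456 Ω.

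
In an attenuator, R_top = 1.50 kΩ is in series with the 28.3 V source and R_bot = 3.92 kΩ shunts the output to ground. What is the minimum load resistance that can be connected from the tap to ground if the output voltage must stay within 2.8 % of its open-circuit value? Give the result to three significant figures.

R_L(min) ≈ 37.7 kΩ

Output resistance R_th = R_top‖R_bot = (1.50 × 3.92)/5.420 = 1.085 kΩ.
The fractional drop is R_th/(R_th + R_L); requiring this ≤ 0.0280 gives R_L ≥ R_th(1/0.0280 − 1) = 1.085 × 34.71 = 37.7 kΩ.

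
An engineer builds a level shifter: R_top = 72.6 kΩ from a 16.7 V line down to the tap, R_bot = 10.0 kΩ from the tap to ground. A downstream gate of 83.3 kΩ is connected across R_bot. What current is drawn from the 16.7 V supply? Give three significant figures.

I ≈ 0.205 mA

R_bot‖R_L = 8.928 kΩ, so the source sees R_top + R_bot‖R_L = 81.53 kΩ.
I = 16.7 V / 81.53 kΩ = 0.205 mA.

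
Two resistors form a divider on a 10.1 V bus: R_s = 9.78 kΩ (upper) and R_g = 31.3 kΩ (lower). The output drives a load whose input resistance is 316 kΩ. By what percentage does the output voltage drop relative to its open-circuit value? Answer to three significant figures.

2.30 %

The divider's output (Thévenin) resistance is R_s‖R_g = 7.452 kΩ.
Fractional drop under load = R_th/(R_th + R_L) = 7.452 / (7.452 + 316) = 0.02304.
So the output falls by 2.30 %.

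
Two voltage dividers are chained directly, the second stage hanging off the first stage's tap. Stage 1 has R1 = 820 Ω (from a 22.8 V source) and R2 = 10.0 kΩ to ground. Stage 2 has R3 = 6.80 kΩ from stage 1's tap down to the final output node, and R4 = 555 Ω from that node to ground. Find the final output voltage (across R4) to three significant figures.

Stage 2 presents R3+R4 = 7355 Ω as a load on stage 1's tap.
Stage 1's lower leg becomes R2‖(R3+R4) = 4238 Ω, so V_mid = 22.8 × 4238/5058 = 19.10 V.
Stage 2 is itself unloaded: V_out = V_mid × R4/(R3+R4) = 19.10 × 555/7355 = 1.44 V.

V_out ≈ 1.44 V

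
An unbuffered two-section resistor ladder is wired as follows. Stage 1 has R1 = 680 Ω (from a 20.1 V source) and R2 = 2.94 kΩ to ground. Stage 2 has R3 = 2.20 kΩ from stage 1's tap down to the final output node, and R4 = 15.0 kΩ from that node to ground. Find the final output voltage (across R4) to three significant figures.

V_out ≈ 13.8 V

Stage 2 presents R3+R4 = 17200 Ω as a load on stage 1's tap.
Stage 1's lower leg becomes R2‖(R3+R4) = 2511 Ω, so V_mid = 20.1 × 2511/3191 = 15.82 V.
Stage 2 is itself unloaded: V_out = V_mid × R4/(R3+R4) = 15.82 × 15000/17200 = 13.8 V.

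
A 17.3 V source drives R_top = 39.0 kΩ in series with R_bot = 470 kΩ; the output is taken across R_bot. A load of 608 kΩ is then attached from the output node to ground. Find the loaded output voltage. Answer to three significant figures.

V_out ≈ 15.1 V

The load sits in parallel with R_bot: R_bot‖R_L = (470 × 608) / (470 + 608) = 265.1 kΩ.
V_out = 17.3 × 265.1 / (39.0 + 265.1) = 17.3 × 265.1/304.1 = 15.1 V.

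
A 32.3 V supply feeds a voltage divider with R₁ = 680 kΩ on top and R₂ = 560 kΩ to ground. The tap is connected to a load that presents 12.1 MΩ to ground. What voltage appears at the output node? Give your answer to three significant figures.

V_out ≈ 14.2 V

The load sits in parallel with R₂: R₂‖R_L = (560 × 12100) / (560 + 12100) = 535.2 kΩ.
V_out = 32.3 × 535.2 / (680 + 535.2) = 32.3 × 535.2/1215 = 14.2 V.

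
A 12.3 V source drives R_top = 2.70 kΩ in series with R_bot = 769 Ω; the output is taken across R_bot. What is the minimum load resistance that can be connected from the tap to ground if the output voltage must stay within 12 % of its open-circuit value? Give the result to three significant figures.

R_L(min) ≈ 4.39 kΩ

Output resistance R_th = R_top‖R_bot = (2700 × 769)/3469 = 598.5 Ω.
The fractional drop is R_th/(R_th + R_L); requiring this ≤ 0.120 gives R_L ≥ R_th(1/0.120 − 1) = 598.5 × 7.333 = 4.39 kΩ.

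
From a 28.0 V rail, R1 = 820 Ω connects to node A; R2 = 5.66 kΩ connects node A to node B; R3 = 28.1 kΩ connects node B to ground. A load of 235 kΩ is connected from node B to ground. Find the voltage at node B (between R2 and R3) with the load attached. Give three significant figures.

V ≈ 22.3 V

At node B, R3 is in parallel with the load: R3‖R_L = 25100 Ω.
Below node A the resistance is R2 + (R3‖R_L) = 30760 Ω, so V_A = 28.0 × 30760/31580 = 27.27 V.
Then V_B = V_A × (R3‖R_L)/(R2 + R3‖R_L) = 27.27 × 25100/30760 = 22.3 V.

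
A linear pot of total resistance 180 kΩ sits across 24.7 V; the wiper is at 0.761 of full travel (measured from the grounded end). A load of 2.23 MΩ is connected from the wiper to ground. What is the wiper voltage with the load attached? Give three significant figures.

The wiper splits the pot into (1−α)R = 43.02 kΩ above and αR = 137.0 kΩ below.
Lower section ‖ load = 129.1 kΩ.
V_wiper = 24.7 × 129.1/(43.02 + 129.1) = 18.5 V.

V ≈ 18.5 V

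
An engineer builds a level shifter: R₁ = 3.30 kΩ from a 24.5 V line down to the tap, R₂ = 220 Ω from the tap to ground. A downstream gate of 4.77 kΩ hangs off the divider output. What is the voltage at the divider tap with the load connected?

V_out ≈ 1.47 V

The load sits in parallel with R₂: R₂‖R_L = (220 × 4770) / (220 + 4770) = 210.3 Ω.
V_out = 24.5 × 210.3 / (3300 + 210.3) = 24.5 × 210.3/3510 = 1.47 V.
(Unloaded it would have been 1.53 V.)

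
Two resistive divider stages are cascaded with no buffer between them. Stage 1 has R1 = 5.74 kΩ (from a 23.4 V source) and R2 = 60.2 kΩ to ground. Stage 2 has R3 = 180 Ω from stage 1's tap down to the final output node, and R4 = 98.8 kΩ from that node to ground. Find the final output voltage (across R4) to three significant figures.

Stage 2 presents R3+R4 = 98980 Ω as a load on stage 1's tap.
Stage 1's lower leg becomes R2‖(R3+R4) = 37430 Ω, so V_mid = 23.4 × 37430/43170 = 20.29 V.
Stage 2 is itself unloaded: V_out = V_mid × R4/(R3+R4) = 20.29 × 98800/98980 = 20.3 V.

V_out ≈ 20.3 V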